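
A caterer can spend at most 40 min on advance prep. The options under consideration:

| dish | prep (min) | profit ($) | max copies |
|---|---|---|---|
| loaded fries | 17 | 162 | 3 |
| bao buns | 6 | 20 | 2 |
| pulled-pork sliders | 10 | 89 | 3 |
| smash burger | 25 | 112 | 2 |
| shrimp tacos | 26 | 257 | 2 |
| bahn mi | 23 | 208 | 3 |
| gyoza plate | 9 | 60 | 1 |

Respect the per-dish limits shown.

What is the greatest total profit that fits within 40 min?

370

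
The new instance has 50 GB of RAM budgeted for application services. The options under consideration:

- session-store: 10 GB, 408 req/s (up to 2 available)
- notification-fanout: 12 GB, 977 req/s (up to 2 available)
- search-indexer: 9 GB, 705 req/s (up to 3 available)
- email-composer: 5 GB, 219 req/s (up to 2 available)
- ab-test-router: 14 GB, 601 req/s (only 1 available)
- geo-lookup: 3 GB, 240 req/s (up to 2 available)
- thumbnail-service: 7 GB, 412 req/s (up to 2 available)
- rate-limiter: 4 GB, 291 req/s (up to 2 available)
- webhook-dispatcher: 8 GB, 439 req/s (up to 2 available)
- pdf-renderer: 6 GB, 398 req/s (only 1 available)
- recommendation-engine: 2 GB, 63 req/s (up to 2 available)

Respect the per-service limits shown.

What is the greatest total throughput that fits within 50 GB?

By throughput per GB: notification-fanout 81.42, geo-lookup 80.00, search-indexer 78.33 lead.
Greedy by ratio would take 2×notification-fanout + 2×search-indexer + 2×geo-lookup + recommendation-engine: 50 GB used, total 3907.
Replace 2×geo-lookup and recommendation-engine with 2×rate-limiter: the trade gains 39 net, giving 3946 at 50 GB.
No other feasible combination exceeds 3946.

3946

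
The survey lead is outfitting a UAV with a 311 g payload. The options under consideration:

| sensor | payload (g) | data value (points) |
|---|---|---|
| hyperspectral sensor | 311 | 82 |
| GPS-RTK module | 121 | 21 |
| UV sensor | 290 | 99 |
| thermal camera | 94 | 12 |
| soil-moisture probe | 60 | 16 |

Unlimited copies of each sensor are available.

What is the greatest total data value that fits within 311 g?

99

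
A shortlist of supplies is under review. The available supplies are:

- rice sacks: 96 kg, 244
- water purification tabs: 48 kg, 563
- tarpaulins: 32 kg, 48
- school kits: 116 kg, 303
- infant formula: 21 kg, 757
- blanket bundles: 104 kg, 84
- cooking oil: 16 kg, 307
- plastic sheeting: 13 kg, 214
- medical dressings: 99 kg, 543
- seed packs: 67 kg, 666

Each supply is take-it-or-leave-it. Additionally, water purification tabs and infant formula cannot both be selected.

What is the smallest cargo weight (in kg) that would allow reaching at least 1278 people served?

50

Need the lightest bundle worth ≥ 1278.
Taking infant formula + cooking oil + plastic sheeting gives 1278 (≥ 1278) for 50 kg.
Below 50 kg the best achievable stays under 1278.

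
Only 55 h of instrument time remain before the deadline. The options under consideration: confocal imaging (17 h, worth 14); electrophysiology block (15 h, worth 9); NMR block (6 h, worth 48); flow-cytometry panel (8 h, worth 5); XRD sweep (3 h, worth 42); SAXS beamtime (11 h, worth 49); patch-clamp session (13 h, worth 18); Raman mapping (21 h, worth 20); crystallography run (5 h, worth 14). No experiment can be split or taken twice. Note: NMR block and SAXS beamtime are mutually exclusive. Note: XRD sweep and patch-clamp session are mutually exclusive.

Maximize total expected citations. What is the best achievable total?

Taking confocal imaging + NMR block + XRD sweep + Raman mapping + crystallography run: 52 h used, 138 in expected citations.
Nothing else feasible within 55 h beats 138.

138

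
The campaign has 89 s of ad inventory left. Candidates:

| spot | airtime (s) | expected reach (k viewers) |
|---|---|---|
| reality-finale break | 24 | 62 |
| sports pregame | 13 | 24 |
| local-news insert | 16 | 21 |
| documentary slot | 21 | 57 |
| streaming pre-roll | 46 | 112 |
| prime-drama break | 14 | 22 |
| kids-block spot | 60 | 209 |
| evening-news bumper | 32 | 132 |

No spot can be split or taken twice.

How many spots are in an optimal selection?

Optimal total is 271.
One optimal bundle: reality-finale break + kids-block spot (84 s).
Every optimal selection uses 2 spots.

2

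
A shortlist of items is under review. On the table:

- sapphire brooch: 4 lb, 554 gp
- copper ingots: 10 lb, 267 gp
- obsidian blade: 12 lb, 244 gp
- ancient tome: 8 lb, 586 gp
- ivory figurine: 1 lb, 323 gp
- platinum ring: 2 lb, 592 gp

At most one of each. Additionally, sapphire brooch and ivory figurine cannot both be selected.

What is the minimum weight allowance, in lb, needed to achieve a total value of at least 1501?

11

Look for the lowest-weight combination reaching 1501.
ancient tome + ivory figurine + platinum ring reaches 1501 using 11 lb.
Below 11 lb the best achievable stays under 1501.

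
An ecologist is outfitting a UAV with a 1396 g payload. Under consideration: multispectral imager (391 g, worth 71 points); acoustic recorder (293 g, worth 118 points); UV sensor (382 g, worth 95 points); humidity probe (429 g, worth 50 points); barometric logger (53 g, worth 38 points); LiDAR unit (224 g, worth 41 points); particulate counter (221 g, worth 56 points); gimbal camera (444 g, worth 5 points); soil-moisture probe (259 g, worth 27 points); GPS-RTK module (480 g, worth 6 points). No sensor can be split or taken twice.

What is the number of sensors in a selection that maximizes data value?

Best achievable data value is 378.
multispectral imager + acoustic recorder + UV sensor + barometric logger + particulate counter hits 378 at 1340 g.
Any selection reaching 378 contains exactly 5 sensors.

5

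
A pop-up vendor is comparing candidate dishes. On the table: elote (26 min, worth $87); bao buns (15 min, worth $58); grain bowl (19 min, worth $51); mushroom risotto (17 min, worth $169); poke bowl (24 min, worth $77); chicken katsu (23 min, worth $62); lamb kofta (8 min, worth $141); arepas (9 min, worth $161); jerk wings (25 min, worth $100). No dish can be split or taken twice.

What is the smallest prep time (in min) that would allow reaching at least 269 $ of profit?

17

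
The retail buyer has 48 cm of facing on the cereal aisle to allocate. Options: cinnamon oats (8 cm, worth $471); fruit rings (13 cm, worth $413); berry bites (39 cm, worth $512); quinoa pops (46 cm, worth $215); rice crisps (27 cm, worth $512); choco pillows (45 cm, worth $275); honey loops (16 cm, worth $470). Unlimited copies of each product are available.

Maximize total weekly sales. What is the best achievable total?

2826

Density check — cinnamon oats 58.88, fruit rings 31.77, honey loops 29.38, rice crisps 18.96 are the best per cm.
6×cinnamon oats uses 48 of the 48 cm and totals 2826.
Every other selection either busts 48 cm or fails to beat 2826.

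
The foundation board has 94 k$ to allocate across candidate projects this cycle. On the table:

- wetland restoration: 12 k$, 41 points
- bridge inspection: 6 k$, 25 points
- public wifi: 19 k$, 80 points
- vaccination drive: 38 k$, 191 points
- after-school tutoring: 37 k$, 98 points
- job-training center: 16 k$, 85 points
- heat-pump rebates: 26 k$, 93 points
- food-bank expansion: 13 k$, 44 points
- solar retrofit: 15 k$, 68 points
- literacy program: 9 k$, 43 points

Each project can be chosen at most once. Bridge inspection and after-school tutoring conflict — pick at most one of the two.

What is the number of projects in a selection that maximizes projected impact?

Optimal total is 449.
One optimal bundle: bridge inspection + public wifi + vaccination drive + job-training center + solar retrofit (94 k$).
Every optimal selection uses 5 projects.

5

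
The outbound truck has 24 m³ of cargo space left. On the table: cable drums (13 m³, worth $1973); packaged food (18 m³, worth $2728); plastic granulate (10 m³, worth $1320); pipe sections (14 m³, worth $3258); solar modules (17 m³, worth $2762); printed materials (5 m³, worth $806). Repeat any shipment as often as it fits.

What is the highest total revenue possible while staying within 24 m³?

The ratio ordering already packs tightly: pipe sections + 2×printed materials, 24 m³, 4870.

4870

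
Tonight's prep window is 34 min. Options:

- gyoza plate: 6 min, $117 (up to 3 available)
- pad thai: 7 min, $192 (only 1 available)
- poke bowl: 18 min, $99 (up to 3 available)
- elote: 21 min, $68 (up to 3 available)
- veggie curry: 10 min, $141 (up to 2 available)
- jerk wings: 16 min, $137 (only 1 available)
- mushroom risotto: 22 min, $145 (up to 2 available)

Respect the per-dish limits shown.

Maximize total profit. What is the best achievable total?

591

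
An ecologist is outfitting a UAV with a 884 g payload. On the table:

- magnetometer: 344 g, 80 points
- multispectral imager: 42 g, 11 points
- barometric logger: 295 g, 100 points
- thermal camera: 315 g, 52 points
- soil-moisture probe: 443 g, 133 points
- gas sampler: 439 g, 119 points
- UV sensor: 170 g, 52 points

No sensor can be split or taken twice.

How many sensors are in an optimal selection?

Optimal total is 252.
For example soil-moisture probe + gas sampler achieves it, using 882 g.
Any selection reaching 252 contains exactly 2 sensors.

2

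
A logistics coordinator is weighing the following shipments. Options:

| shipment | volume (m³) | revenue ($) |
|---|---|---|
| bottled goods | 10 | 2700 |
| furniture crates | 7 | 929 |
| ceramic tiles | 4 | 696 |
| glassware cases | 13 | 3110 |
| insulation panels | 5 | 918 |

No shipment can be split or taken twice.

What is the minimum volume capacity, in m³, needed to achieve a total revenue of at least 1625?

10

Look for the lowest-volume combination reaching 1625.
bottled goods reaches 2700 using 10 m³.
No combination under 10 m³ hits 1625.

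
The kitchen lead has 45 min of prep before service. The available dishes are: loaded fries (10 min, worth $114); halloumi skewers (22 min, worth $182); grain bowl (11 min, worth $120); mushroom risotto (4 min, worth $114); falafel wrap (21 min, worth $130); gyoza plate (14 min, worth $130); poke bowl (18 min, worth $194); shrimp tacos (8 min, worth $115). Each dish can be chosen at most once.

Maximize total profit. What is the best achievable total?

553

Greedy by ratio would take loaded fries + grain bowl + mushroom risotto + shrimp tacos: 33 min used, total 463.
The 21 min tied up in loaded fries and grain bowl is better spent on gyoza plate + poke bowl — total rises to 553 (44 min).
The spare 1 min is too small for any remaining dish, and no exchange beats 553.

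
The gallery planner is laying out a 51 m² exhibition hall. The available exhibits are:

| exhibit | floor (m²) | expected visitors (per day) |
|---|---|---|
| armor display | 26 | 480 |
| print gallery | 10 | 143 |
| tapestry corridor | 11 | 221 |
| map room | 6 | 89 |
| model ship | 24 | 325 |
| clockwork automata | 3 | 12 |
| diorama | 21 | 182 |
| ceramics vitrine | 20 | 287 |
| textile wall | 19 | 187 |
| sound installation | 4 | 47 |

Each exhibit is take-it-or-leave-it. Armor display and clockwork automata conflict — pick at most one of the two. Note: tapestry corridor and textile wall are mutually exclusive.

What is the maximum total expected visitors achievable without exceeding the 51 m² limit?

Best packing: armor display + print gallery + tapestry corridor + sound installation — 51 m², 891 total.

891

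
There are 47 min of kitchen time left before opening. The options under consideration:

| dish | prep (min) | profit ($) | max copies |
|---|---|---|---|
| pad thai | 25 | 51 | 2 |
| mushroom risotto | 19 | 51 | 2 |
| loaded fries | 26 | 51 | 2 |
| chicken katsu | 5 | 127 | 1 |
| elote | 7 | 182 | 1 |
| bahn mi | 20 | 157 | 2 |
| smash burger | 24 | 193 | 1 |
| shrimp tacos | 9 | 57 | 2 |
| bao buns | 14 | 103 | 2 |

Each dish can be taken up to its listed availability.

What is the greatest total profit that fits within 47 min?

Ranking by ratio (profit/min): elote 26.00, chicken katsu 25.40, smash burger 8.04.
Greedy by ratio would take chicken katsu + elote + smash burger + shrimp tacos: 45 min used, total 559.
The 33 min tied up in smash burger and shrimp tacos is better spent on bahn mi + bao buns — total rises to 569 (46 min).
That's the maximum — no swap from here does better than 569.

569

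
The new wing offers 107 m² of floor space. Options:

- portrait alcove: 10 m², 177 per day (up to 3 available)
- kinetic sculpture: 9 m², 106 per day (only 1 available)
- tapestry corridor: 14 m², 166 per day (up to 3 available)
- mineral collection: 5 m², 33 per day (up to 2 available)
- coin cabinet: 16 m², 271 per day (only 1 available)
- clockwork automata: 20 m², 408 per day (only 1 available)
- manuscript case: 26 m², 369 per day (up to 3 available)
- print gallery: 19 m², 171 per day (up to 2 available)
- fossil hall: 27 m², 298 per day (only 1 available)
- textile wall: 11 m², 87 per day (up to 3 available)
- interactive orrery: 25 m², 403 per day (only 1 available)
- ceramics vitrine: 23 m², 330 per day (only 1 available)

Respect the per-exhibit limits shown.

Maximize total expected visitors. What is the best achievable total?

1805

By expected visitors per m²: clockwork automata 20.40, portrait alcove 17.70, coin cabinet 16.94 lead.
Greedy by ratio would take 3×portrait alcove + tapestry corridor + coin cabinet + clockwork automata + interactive orrery: 105 m² used, total 1779.
Replace portrait alcove and tapestry corridor with manuscript case: the trade gains 26 net, giving 1805 at 107 m².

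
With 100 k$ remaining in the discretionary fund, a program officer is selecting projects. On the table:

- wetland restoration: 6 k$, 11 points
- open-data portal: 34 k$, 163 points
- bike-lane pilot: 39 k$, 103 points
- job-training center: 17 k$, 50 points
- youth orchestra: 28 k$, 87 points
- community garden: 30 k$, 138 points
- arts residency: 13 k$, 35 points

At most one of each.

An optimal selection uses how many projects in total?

Optimal total is 399.
One optimal bundle: wetland restoration + open-data portal + youth orchestra + community garden (98 k$).
Every optimal selection uses 4 projects.

4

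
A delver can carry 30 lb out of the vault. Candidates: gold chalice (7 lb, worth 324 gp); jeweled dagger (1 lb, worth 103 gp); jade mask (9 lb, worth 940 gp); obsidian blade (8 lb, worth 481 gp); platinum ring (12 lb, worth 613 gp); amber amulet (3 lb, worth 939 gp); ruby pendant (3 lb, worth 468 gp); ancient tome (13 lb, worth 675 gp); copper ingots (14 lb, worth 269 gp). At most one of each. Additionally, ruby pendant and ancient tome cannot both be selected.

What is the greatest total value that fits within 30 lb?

Ranking by ratio (value/lb): amber amulet 313.00, ruby pendant 156.00, jade mask 104.44, jeweled dagger 103.00.
A density-first pass picks jeweled dagger + jade mask + obsidian blade + amber amulet + ruby pendant — 2931 at 24 lb.
The 1 lb tied up in jeweled dagger is better spent on gold chalice — total rises to 3152 (30 lb).
An exhaustive check of the 512 subsets confirms 3152.

3152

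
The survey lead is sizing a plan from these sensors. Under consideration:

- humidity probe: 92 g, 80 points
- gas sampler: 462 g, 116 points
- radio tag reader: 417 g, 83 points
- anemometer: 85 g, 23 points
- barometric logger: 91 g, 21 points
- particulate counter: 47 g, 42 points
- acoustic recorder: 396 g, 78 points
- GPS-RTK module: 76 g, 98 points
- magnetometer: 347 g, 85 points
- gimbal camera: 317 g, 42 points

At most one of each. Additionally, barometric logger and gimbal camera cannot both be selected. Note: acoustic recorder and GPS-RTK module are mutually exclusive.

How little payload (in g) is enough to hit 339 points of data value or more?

Need the lightest bundle worth ≥ 339.
humidity probe + anemometer + barometric logger + particulate counter + GPS-RTK module + magnetometer: 349 data value at 738 g.
No combination under 738 g hits 339.

738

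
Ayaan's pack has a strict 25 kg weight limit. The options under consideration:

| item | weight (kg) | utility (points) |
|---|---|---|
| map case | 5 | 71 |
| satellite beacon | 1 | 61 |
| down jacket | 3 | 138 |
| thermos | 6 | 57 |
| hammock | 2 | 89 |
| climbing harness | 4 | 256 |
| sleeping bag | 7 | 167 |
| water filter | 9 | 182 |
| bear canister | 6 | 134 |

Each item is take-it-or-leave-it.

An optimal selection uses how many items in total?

6

Best achievable utility is 860.
For example satellite beacon + down jacket + hammock + climbing harness + water filter + bear canister achieves it, using 25 kg.
Every optimal selection uses 6 items.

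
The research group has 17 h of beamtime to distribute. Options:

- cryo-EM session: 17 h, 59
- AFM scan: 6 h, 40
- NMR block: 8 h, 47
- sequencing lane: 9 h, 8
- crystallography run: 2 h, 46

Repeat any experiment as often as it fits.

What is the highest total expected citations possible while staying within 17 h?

368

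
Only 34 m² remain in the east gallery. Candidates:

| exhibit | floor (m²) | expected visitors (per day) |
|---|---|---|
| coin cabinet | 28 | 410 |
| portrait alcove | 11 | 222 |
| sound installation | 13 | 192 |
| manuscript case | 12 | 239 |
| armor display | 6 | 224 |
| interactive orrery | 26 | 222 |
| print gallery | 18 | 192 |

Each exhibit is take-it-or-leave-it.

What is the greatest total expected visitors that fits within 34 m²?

Portrait alcove + manuscript case + armor display uses 29 of the 34 m² and totals 685.
Runner-up sound installation + manuscript case + armor display tops out at 655.

685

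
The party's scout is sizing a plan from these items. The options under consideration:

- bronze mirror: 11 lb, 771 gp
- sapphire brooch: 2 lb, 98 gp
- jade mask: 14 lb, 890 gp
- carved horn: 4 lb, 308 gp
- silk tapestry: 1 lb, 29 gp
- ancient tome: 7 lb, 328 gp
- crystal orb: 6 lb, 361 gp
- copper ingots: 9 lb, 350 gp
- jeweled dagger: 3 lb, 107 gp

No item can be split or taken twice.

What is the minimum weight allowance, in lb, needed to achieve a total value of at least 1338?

Minimise lb subject to total value ≥ 1338.
bronze mirror + carved horn + crystal orb: 1440 value at 21 lb.
Any bundle with less than 21 lb falls short of 1338.

21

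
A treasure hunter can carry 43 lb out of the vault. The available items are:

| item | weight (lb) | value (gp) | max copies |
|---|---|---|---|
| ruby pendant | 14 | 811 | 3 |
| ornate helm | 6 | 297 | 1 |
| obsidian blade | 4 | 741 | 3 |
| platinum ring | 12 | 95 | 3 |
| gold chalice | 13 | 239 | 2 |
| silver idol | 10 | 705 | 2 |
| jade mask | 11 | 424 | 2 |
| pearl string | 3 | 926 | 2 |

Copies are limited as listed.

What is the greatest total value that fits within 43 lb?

5591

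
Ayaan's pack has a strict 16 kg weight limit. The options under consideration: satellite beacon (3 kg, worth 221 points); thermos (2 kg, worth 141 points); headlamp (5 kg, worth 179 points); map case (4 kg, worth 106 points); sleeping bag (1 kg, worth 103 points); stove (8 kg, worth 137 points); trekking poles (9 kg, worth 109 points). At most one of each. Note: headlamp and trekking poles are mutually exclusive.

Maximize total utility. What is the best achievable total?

Taking satellite beacon + thermos + headlamp + map case + sleeping bag: 15 kg used, 750 in utility.

750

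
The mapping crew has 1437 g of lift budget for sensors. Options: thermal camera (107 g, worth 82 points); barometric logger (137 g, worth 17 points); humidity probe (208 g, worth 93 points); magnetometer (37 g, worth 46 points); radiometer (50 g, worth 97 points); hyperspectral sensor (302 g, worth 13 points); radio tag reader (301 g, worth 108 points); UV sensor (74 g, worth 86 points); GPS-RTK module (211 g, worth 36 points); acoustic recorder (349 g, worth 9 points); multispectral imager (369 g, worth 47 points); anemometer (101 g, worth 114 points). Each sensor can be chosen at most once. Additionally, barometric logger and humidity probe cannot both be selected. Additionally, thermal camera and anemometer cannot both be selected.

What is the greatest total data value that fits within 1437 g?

627

Best packing: humidity probe + magnetometer + radiometer + radio tag reader + UV sensor + GPS-RTK module + multispectral imager + anemometer — 1351 g, 627 total.
Runner-up thermal camera + humidity probe + magnetometer + radiometer + radio tag reader + UV sensor + GPS-RTK module + multispectral imager tops out at 595.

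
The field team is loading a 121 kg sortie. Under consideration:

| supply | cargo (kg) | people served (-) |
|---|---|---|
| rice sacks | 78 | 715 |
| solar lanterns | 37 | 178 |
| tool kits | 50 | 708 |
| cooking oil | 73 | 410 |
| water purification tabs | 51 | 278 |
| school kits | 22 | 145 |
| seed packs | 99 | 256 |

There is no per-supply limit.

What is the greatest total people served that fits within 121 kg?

1416

Density check — tool kits 14.16, rice sacks 9.17, school kits 6.59, cooking oil 5.62 are the best per kg.
Best packing: 2×tool kits — 100 kg, 1416 total.
Nothing else within 121 kg beats 1416.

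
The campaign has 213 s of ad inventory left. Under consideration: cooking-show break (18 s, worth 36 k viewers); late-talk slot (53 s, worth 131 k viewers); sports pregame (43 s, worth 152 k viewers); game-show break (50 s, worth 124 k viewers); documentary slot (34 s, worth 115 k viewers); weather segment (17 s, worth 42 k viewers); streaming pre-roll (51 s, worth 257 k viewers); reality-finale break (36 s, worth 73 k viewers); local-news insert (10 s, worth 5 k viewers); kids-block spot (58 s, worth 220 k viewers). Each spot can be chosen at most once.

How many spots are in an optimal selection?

The maximum expected reach within 213 s is 791.
One optimal bundle: sports pregame + documentary slot + weather segment + streaming pre-roll + local-news insert + kids-block spot (213 s).
Any selection reaching 791 contains exactly 6 spots.

6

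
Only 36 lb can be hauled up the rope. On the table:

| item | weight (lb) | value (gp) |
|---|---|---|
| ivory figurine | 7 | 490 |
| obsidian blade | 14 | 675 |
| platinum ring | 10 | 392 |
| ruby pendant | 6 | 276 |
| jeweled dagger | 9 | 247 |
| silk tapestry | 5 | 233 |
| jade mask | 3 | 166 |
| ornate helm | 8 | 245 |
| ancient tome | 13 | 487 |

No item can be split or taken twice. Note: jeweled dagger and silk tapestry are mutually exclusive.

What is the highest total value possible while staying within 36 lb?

1840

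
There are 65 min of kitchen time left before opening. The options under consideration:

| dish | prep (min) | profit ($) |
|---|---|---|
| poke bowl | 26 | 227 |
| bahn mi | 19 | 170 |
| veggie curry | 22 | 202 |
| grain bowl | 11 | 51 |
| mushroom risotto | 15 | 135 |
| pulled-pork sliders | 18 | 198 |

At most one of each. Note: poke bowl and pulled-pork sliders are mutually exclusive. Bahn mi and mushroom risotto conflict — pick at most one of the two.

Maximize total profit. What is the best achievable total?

570

The ratio heuristic lands on veggie curry + mushroom risotto + pulled-pork sliders (535) but leaves 10 min idle.
Dropping mushroom risotto frees 15 min; slotting in bahn mi (19 min) lifts the total to 570 at 59 min.
No other feasible combination exceeds 570.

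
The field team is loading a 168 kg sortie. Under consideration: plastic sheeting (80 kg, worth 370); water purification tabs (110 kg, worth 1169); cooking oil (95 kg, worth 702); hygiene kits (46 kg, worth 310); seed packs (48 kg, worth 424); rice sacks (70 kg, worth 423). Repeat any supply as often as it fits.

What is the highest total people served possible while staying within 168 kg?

Water purification tabs + seed packs uses 158 of the 168 kg and totals 1593.
That's the maximum — no swap from here does better than 1593.

1593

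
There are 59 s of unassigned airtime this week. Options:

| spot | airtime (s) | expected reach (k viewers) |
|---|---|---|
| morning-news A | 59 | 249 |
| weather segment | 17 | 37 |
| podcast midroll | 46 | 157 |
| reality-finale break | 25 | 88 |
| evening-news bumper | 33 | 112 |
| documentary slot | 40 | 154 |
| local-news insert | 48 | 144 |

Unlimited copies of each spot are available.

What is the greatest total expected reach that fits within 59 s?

Morning-news A uses 59 of the 59 s and totals 249.
Nothing else within 59 s beats 249.

249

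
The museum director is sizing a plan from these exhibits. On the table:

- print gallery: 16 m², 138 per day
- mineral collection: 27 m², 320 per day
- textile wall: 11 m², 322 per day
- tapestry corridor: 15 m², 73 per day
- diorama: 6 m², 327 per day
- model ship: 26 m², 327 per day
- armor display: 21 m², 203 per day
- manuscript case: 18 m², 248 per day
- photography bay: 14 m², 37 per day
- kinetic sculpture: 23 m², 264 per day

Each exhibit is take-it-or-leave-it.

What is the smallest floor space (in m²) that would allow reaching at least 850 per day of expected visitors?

Minimise m² subject to total expected visitors ≥ 850.
textile wall + diorama + manuscript case reaches 897 using 35 m².
Below 35 m² the best achievable stays under 850.

35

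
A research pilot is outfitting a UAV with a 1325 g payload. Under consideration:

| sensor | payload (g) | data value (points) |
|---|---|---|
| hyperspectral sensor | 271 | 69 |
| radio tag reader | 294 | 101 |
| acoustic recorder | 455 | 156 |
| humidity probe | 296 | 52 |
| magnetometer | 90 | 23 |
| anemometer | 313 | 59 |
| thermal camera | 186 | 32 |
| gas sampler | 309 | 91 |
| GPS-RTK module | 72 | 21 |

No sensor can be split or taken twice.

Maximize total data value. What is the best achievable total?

401

A density-first pass picks radio tag reader + acoustic recorder + magnetometer + gas sampler + GPS-RTK module — 392 at 1220 g.
Dropping magnetometer frees 90 g; slotting in thermal camera (186 g) lifts the total to 401 at 1316 g.
The closest alternative, radio tag reader + acoustic recorder + magnetometer + gas sampler + GPS-RTK module, reaches only 392.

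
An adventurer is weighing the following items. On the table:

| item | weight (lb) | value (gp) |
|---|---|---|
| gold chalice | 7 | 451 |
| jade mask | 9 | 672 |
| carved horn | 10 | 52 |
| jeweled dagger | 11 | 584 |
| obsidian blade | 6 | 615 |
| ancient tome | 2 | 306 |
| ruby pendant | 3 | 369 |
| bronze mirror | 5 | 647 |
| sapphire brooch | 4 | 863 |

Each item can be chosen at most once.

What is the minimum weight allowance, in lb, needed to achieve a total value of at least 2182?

14

Need the lightest bundle worth ≥ 2182.
ancient tome + ruby pendant + bronze mirror + sapphire brooch reaches 2185 using 14 lb.
No combination under 14 lb hits 2182.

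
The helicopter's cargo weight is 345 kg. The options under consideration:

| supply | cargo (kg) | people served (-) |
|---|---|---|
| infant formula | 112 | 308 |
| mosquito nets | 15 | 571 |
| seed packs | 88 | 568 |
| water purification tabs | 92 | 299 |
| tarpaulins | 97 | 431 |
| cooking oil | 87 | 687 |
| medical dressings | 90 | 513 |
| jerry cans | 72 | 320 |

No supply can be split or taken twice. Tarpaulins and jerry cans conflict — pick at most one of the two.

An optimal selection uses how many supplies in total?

Optimal total is 2339.
One optimal bundle: mosquito nets + seed packs + cooking oil + medical dressings (280 kg).
All optima have 4 supplies.

4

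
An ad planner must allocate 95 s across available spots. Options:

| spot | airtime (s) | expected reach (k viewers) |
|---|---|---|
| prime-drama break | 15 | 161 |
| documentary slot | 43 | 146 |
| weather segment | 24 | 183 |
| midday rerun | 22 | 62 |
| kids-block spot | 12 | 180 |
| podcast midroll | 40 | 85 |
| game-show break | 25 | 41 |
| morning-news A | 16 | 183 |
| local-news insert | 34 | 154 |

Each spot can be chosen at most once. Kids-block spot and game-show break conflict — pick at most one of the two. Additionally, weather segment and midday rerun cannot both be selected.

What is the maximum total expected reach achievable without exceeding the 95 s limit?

707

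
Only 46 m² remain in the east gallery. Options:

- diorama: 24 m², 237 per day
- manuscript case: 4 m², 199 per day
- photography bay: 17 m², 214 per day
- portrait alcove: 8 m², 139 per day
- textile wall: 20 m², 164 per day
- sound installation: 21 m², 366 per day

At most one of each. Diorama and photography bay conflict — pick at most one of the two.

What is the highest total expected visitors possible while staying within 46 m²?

The ratio heuristic lands on manuscript case + portrait alcove + sound installation (704) but leaves 13 m² idle.
The 8 m² tied up in portrait alcove is better spent on photography bay — total rises to 779 (42 m²).
The closest alternative, manuscript case + textile wall + sound installation, reaches only 729.

779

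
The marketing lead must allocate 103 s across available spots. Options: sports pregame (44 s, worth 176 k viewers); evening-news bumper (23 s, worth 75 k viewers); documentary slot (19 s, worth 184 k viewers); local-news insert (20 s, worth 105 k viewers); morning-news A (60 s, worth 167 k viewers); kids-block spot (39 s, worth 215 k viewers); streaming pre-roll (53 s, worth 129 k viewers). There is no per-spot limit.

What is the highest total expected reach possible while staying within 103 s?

Taking 5×documentary slot: 95 s used, 920 in expected reach.
That's the maximum — no swap from here does better than 920.

920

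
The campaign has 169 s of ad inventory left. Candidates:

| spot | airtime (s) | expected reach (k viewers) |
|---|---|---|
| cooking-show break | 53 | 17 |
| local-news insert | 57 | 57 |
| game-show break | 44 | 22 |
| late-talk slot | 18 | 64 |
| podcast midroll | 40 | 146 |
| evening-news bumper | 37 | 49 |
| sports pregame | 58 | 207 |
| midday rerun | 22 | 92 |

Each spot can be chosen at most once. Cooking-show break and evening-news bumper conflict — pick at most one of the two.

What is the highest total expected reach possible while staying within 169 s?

The ratio ordering already packs tightly: late-talk slot + podcast midroll + sports pregame + midday rerun, 138 s, 509.
Runner-up podcast midroll + evening-news bumper + sports pregame + midday rerun tops out at 494.

509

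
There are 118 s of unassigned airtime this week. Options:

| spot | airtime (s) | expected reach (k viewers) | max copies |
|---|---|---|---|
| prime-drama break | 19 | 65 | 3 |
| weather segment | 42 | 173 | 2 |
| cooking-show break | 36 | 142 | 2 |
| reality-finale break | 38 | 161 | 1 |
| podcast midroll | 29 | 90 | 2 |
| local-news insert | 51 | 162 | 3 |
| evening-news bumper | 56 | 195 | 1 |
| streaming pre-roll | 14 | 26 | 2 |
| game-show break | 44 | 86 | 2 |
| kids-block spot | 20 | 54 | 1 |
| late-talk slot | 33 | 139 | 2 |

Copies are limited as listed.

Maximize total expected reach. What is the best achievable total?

485

Greedy by ratio would take reality-finale break + streaming pre-roll + 2×late-talk slot: 118 s used, total 465.
The 85 s tied up in reality-finale break and streaming pre-roll and late-talk slot is better spent on 2×weather segment — total rises to 485 (117 s).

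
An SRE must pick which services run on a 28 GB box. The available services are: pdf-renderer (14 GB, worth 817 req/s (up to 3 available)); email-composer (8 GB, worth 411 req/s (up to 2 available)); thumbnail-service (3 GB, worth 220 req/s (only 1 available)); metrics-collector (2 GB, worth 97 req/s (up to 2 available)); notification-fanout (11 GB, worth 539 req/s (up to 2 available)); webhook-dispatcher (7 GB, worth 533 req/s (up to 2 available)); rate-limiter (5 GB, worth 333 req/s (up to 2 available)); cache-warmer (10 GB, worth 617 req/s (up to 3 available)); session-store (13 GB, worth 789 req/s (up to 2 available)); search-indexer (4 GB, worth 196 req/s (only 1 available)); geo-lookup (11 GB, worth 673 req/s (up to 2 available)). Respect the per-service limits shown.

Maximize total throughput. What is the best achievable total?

1959

The ratio heuristic lands on thumbnail-service + 2×webhook-dispatcher + 2×rate-limiter (1952) but leaves 1 GB idle.
Replace 2×rate-limiter with geo-lookup: the trade gains 7 net, giving 1959 at 28 GB.
That's the maximum — no swap from here does better than 1959.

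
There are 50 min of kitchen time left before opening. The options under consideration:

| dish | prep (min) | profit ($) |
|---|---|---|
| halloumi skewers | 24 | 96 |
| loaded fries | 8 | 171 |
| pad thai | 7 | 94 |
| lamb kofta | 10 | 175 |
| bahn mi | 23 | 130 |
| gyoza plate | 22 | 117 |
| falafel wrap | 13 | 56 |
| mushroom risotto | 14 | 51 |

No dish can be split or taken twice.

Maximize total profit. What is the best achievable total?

570

By profit per min: loaded fries 21.38, lamb kofta 17.50, pad thai 13.43, bahn mi 5.65 lead.
The ratio ordering already packs tightly: loaded fries + pad thai + lamb kofta + bahn mi, 48 min, 570.
That's the maximum — no swap from here does better than 570.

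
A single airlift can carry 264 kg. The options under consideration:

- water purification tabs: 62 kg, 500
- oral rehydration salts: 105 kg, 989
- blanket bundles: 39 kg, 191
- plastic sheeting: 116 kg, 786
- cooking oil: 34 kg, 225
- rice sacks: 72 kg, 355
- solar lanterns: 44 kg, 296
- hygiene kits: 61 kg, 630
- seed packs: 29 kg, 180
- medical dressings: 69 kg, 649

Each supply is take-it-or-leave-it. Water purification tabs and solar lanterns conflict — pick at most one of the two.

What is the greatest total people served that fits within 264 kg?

Taking oral rehydration salts + hygiene kits + seed packs + medical dressings: 264 kg used, 2448 in people served.
The closest alternative, water purification tabs + oral rehydration salts + cooking oil + hygiene kits, reaches only 2344.

2448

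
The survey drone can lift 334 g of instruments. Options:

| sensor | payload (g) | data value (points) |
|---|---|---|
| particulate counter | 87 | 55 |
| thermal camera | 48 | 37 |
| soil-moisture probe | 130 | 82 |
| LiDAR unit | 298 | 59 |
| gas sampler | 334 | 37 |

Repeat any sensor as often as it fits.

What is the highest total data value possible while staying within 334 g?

240

Taking the top-ratio sensors first gives 6×thermal camera for 222 (288 g).
The 48 g tied up in thermal camera is better spent on particulate counter — total rises to 240 (327 g).
That's the maximum — no swap from here does better than 240.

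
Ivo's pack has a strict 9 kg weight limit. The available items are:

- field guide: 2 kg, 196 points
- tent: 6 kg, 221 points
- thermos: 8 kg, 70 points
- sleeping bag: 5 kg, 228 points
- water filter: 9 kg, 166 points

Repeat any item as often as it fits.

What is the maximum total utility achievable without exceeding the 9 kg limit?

784

By utility per kg: field guide 98.00, sleeping bag 45.60, tent 36.83 lead.
4×field guide uses 8 of the 9 kg and totals 784.
The spare 1 kg is too small for any remaining item, and no exchange beats 784.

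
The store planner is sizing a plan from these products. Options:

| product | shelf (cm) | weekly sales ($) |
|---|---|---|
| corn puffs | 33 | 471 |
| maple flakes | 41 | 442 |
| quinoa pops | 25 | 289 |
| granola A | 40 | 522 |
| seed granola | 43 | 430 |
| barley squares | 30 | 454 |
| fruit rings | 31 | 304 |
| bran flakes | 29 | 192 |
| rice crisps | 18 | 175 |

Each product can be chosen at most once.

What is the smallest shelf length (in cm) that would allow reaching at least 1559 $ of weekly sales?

Need the lightest bundle worth ≥ 1559.
Taking corn puffs + granola A + barley squares + rice crisps gives 1622 (≥ 1559) for 121 cm.
Below 121 cm the best achievable stays under 1559.

121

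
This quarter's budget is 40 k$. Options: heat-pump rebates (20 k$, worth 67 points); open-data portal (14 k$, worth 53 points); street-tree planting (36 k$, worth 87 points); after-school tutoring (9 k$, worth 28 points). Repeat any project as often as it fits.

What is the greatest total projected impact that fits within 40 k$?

2×heat-pump rebates uses 40 of the 40 k$ and totals 134.
No other feasible combination exceeds 134.

134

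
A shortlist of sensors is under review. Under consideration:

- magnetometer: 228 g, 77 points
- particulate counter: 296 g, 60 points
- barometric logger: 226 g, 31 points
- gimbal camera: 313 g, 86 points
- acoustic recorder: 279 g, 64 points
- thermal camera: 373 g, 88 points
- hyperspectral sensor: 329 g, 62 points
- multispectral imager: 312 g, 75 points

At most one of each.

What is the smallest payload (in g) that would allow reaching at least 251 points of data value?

Minimise g subject to total data value ≥ 251.
Taking magnetometer + gimbal camera + thermal camera gives 251 (≥ 251) for 914 g.
Below 914 g the best achievable stays under 251.

914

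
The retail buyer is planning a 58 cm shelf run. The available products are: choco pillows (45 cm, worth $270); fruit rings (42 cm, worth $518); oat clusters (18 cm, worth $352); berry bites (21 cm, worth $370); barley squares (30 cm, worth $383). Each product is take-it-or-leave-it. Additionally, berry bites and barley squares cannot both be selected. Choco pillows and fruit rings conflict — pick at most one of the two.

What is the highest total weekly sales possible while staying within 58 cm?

735

Taking the top-ratio products first gives oat clusters + berry bites for 722 (39 cm).
Replace berry bites with barley squares: the trade gains 13 net, giving 735 at 48 cm.
That's the maximum — no feasible swap from here does better than 735.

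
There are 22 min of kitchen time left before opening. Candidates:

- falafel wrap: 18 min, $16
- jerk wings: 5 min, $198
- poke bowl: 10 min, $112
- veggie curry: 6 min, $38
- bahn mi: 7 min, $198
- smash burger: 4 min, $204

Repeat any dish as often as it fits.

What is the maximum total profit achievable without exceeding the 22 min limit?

1020

Ranking by ratio (profit/min): smash burger 51.00, jerk wings 39.60, bahn mi 28.29.
The ratio ordering already packs tightly: 5×smash burger, 20 min, 1020.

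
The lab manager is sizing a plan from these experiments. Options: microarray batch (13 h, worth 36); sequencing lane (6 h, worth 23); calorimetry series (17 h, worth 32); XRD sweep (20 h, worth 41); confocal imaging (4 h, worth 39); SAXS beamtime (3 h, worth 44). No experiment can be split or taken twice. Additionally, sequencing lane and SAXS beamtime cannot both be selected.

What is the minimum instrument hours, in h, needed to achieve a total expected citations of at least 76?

Minimise h subject to total expected citations ≥ 76.
Taking confocal imaging + SAXS beamtime gives 83 (≥ 76) for 7 h.
No combination under 7 h hits 76.

7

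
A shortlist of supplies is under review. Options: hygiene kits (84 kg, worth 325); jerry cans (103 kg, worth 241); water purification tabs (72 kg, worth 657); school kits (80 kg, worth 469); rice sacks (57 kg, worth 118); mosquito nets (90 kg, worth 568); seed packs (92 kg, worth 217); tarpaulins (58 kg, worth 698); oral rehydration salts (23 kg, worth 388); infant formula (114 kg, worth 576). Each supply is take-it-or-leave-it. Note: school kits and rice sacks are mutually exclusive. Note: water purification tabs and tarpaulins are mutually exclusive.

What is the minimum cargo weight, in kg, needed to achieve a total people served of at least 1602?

171

Minimise kg subject to total people served ≥ 1602.
Taking mosquito nets + tarpaulins + oral rehydration salts gives 1654 (≥ 1602) for 171 kg.
Any bundle with less than 171 kg falls short of 1602.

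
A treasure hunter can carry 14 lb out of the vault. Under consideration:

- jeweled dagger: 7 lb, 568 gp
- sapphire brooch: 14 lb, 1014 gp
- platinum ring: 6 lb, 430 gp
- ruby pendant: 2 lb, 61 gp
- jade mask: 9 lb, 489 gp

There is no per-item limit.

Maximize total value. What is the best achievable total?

1136

Taking 2×jeweled dagger: 14 lb used, 1136 in value.
Nothing else within 14 lb beats 1136.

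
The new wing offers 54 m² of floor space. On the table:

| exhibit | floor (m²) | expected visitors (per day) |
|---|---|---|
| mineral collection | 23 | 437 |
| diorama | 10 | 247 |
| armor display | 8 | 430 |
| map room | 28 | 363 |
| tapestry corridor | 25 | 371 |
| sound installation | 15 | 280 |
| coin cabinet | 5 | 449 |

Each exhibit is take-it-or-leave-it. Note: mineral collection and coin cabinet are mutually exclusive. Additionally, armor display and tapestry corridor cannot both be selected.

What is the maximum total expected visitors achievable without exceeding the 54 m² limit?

1489

By expected visitors per m²: coin cabinet 89.80, armor display 53.75, diorama 24.70, mineral collection 19.00 lead.
Taking diorama + armor display + map room + coin cabinet: 51 m² used, 1489 in expected visitors.
An exhaustive check of the 128 subsets confirms 1489.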